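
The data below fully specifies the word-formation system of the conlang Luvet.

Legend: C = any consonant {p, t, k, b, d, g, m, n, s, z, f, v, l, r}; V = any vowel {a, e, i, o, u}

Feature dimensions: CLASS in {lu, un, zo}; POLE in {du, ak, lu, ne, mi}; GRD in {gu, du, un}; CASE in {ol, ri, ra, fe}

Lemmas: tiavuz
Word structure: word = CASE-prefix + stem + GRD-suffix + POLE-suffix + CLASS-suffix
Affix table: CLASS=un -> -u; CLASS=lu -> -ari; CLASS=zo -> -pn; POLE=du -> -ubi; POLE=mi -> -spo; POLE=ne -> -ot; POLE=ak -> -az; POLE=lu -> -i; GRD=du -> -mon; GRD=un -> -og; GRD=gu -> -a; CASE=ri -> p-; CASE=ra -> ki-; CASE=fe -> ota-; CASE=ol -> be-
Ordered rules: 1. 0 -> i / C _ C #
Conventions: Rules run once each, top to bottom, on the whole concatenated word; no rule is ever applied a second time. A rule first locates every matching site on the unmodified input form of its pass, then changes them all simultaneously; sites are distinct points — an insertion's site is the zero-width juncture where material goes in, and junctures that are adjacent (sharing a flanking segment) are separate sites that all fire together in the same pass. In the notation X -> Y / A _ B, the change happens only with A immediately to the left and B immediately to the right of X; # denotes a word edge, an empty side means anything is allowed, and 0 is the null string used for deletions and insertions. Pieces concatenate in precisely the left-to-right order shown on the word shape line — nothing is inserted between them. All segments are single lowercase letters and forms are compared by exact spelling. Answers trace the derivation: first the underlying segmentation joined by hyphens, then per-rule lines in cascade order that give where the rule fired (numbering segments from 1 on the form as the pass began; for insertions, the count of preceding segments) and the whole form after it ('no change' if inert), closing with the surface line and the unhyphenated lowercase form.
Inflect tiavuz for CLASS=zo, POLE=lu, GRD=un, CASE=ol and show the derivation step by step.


underlying: be-tiavuz-og-i-pn
1. 0 -> i / C _ C #: inserts after position(s) 12: betiavuzogipin
surface: betiavuzogipin


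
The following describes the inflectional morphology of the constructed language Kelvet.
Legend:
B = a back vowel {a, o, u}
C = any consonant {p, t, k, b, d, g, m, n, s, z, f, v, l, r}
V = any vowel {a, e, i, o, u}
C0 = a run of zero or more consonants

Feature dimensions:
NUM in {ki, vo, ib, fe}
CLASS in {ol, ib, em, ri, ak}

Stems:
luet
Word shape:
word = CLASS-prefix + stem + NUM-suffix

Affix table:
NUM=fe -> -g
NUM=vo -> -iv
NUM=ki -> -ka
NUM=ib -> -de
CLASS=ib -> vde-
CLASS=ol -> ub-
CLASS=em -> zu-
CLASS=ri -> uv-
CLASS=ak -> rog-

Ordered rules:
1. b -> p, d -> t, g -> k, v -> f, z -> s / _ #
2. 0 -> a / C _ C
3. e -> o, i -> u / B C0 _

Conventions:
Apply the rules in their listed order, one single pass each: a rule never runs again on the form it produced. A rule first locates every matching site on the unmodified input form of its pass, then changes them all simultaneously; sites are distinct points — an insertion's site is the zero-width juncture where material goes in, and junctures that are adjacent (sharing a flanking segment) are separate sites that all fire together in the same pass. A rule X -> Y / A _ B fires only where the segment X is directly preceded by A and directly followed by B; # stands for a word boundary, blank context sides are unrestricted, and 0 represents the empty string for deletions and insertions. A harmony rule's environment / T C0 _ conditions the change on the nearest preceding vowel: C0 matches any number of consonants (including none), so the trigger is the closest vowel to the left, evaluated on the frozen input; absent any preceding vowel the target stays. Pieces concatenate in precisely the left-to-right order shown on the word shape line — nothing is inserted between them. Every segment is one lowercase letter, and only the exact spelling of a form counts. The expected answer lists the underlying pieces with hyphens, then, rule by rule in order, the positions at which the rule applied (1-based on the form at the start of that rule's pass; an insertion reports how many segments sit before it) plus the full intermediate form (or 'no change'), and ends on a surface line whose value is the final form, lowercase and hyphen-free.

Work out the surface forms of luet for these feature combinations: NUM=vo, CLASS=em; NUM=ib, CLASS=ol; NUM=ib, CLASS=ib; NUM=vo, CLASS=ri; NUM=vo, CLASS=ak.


cell NUM=vo, CLASS=em:
underlying: zu-luet-iv
1. b -> p, d -> t, g -> k, v -> f, z -> s / _ #: fires at position(s) 8: zuluetif
2. 0 -> a / C _ C: no change
3. e -> o, i -> u / B C0 _: fires at position(s) 5: zuluotif
surface: zuluotif

cell NUM=ib, CLASS=ol:
underlying: ub-luet-de
1. b -> p, d -> t, g -> k, v -> f, z -> s / _ #: no change
2. 0 -> a / C _ C: inserts after position(s) 2, 6: ubaluetade
3. e -> o, i -> u / B C0 _: fires at position(s) 6, 10: ubaluotado
surface: ubaluotado

cell NUM=ib, CLASS=ib:
underlying: vde-luet-de
1. b -> p, d -> t, g -> k, v -> f, z -> s / _ #: no change
2. 0 -> a / C _ C: inserts after position(s) 1, 7: vadeluetade
3. e -> o, i -> u / B C0 _: fires at position(s) 4, 7, 11: vadoluotado
surface: vadoluotado

cell NUM=vo, CLASS=ri:
underlying: uv-luet-iv
1. b -> p, d -> t, g -> k, v -> f, z -> s / _ #: fires at position(s) 8: uvluetif
2. 0 -> a / C _ C: inserts after position(s) 2: uvaluetif
3. e -> o, i -> u / B C0 _: fires at position(s) 6: uvaluotif
surface: uvaluotif

cell NUM=vo, CLASS=ak:
underlying: rog-luet-iv
1. b -> p, d -> t, g -> k, v -> f, z -> s / _ #: fires at position(s) 9: rogluetif
2. 0 -> a / C _ C: inserts after position(s) 3: rogaluetif
3. e -> o, i -> u / B C0 _: fires at position(s) 7: rogaluotif
surface: rogaluotif


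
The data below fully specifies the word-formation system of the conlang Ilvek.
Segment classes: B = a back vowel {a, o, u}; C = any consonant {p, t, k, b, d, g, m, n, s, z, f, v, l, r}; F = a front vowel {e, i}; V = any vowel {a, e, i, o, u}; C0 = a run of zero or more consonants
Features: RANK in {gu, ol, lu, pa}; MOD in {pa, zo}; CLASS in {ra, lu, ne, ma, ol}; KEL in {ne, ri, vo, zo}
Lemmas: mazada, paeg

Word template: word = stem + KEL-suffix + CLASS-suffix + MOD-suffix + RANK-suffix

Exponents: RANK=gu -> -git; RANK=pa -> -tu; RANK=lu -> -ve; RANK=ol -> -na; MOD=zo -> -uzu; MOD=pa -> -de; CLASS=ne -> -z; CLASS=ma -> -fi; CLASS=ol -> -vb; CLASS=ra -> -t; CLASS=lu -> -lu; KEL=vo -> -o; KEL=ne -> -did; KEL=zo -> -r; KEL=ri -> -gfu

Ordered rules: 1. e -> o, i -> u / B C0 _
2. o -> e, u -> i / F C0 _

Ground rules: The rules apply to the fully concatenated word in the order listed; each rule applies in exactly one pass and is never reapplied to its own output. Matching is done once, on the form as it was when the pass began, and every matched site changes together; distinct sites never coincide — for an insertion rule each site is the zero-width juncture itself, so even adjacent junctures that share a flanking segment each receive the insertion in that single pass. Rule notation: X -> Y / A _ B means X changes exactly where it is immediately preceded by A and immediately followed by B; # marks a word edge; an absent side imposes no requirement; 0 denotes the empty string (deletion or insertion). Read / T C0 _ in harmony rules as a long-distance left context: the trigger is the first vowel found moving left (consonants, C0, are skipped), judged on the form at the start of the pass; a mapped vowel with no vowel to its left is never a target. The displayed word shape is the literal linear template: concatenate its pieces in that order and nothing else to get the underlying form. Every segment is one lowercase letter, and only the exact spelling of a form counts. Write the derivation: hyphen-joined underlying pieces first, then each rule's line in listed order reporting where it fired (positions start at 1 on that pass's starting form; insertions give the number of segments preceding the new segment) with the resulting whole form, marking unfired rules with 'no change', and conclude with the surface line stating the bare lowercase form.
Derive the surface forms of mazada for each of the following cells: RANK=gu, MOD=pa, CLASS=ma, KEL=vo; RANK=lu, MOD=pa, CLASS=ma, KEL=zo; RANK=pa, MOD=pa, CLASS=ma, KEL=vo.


cell RANK=gu, MOD=pa, CLASS=ma, KEL=vo:
underlying: mazada-o-fi-de-git
1. e -> o, i -> u / B C0 _: fires at position(s) 9: mazadaofudegit
2. o -> e, u -> i / F C0 _: no change
surface: mazadaofudegit

cell RANK=lu, MOD=pa, CLASS=ma, KEL=zo:
underlying: mazada-r-fi-de-ve
1. e -> o, i -> u / B C0 _: fires at position(s) 9: mazadarfudeve
2. o -> e, u -> i / F C0 _: no change
surface: mazadarfudeve

cell RANK=pa, MOD=pa, CLASS=ma, KEL=vo:
underlying: mazada-o-fi-de-tu
1. e -> o, i -> u / B C0 _: fires at position(s) 9: mazadaofudetu
2. o -> e, u -> i / F C0 _: fires at position(s) 13: mazadaofudeti
surface: mazadaofudeti


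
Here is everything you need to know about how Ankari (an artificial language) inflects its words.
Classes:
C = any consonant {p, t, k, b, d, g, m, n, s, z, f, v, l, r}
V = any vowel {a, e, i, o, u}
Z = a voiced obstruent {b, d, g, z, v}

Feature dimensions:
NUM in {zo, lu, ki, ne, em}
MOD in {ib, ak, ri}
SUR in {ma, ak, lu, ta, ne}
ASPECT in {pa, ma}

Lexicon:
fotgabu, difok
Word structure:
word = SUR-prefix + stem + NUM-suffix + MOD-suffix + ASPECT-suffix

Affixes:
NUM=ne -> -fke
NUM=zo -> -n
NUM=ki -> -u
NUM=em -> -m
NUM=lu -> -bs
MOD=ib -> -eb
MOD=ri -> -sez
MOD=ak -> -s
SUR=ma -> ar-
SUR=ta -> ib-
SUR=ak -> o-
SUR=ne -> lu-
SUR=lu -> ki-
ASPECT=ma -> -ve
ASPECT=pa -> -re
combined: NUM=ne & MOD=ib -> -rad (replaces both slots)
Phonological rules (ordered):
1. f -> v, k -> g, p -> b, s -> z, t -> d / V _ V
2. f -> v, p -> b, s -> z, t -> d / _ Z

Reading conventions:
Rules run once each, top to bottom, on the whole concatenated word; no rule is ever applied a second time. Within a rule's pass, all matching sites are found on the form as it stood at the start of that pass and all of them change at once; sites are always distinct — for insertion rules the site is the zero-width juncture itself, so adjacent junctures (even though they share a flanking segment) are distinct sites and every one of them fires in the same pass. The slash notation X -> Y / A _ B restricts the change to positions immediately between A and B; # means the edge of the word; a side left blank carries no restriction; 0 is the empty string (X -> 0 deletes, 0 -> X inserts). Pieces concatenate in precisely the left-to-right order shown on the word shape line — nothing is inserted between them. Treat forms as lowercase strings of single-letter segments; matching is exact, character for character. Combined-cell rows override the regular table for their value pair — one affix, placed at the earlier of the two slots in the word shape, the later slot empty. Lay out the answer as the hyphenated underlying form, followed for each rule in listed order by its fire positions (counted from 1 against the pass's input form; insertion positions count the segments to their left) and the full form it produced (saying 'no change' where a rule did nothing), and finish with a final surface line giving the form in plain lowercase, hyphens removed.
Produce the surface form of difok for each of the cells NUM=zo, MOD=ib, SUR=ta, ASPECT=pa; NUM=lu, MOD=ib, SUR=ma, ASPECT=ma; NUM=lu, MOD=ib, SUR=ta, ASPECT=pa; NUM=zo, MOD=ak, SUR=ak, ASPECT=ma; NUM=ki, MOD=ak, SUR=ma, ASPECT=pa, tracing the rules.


cell NUM=zo, MOD=ib, SUR=ta, ASPECT=pa:
underlying: ib-difok-n-eb-re
1. f -> v, k -> g, p -> b, s -> z, t -> d / V _ V: fires at position(s) 5: ibdivoknebre
2. f -> v, p -> b, s -> z, t -> d / _ Z: no change
surface: ibdivoknebre

cell NUM=lu, MOD=ib, SUR=ma, ASPECT=ma:
underlying: ar-difok-bs-eb-ve
1. f -> v, k -> g, p -> b, s -> z, t -> d / V _ V: fires at position(s) 5: ardivokbsebve
2. f -> v, p -> b, s -> z, t -> d / _ Z: no change
surface: ardivokbsebve

cell NUM=lu, MOD=ib, SUR=ta, ASPECT=pa:
underlying: ib-difok-bs-eb-re
1. f -> v, k -> g, p -> b, s -> z, t -> d / V _ V: fires at position(s) 5: ibdivokbsebre
2. f -> v, p -> b, s -> z, t -> d / _ Z: no change
surface: ibdivokbsebre

cell NUM=zo, MOD=ak, SUR=ak, ASPECT=ma:
underlying: o-difok-n-s-ve
1. f -> v, k -> g, p -> b, s -> z, t -> d / V _ V: fires at position(s) 4: odivoknsve
2. f -> v, p -> b, s -> z, t -> d / _ Z: fires at position(s) 8: odivoknzve
surface: odivoknzve

cell NUM=ki, MOD=ak, SUR=ma, ASPECT=pa:
underlying: ar-difok-u-s-re
1. f -> v, k -> g, p -> b, s -> z, t -> d / V _ V: fires at position(s) 5, 7: ardivogusre
2. f -> v, p -> b, s -> z, t -> d / _ Z: no change
surface: ardivogusre


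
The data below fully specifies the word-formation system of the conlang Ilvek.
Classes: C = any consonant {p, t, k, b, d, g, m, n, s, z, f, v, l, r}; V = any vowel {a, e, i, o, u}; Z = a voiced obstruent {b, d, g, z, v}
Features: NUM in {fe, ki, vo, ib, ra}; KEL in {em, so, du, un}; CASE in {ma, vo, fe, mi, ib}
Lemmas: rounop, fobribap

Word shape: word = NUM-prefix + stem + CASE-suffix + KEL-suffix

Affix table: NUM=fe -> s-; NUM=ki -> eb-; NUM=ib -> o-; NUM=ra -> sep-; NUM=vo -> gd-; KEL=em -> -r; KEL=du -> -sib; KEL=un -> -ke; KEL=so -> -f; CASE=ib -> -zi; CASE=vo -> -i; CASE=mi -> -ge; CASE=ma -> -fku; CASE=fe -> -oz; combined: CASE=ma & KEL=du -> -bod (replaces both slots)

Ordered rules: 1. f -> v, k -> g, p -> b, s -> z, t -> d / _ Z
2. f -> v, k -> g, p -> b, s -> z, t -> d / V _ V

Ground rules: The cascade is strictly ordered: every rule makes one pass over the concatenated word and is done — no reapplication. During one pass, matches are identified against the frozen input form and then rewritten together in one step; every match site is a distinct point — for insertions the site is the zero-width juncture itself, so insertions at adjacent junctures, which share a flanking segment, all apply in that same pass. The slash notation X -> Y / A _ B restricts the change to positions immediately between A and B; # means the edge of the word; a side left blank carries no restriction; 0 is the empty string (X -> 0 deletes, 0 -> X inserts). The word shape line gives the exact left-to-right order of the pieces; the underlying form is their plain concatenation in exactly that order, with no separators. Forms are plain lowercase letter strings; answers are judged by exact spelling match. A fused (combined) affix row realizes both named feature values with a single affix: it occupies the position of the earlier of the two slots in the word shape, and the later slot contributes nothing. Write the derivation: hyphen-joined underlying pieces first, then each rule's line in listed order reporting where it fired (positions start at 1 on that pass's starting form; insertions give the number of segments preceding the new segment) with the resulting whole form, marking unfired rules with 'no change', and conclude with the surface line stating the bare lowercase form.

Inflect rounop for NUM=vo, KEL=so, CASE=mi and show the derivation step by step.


underlying: gd-rounop-ge-f
1. f -> v, k -> g, p -> b, s -> z, t -> d / _ Z: fires at position(s) 8: gdrounobgef
2. f -> v, k -> g, p -> b, s -> z, t -> d / V _ V: no change
surface: gdrounobgef


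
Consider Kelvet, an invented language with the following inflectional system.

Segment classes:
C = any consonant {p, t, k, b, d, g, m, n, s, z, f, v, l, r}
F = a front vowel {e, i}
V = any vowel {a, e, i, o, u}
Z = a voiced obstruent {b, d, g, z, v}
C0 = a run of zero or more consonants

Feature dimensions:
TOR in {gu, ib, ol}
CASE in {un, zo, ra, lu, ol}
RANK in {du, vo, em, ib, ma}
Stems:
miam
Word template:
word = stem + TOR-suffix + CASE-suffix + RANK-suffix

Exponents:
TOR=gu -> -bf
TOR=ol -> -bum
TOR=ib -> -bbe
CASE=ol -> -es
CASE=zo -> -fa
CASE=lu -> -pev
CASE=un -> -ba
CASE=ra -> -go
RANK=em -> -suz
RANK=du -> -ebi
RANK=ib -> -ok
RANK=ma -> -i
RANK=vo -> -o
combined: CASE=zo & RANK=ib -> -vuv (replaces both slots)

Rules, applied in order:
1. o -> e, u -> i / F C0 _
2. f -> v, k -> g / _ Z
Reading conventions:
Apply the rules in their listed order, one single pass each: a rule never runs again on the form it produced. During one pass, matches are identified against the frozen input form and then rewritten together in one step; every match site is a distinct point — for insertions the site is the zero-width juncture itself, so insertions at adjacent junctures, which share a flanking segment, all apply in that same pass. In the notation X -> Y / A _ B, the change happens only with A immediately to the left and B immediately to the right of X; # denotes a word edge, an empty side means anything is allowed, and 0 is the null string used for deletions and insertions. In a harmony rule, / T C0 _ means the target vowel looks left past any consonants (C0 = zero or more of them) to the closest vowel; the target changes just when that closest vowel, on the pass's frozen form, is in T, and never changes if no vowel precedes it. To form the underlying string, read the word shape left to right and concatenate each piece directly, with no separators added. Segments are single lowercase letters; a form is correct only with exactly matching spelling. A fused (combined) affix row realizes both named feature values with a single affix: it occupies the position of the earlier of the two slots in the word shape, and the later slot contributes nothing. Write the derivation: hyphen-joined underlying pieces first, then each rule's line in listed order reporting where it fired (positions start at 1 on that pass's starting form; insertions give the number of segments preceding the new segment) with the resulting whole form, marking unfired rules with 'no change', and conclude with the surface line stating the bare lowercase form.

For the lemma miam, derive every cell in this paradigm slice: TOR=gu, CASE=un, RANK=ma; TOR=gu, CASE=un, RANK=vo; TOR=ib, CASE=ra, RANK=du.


cell TOR=gu, CASE=un, RANK=ma:
underlying: miam-bf-ba-i
1. o -> e, u -> i / F C0 _: no change
2. f -> v, k -> g / _ Z: fires at position(s) 6: miambvbai
surface: miambvbai

cell TOR=gu, CASE=un, RANK=vo:
underlying: miam-bf-ba-o
1. o -> e, u -> i / F C0 _: no change
2. f -> v, k -> g / _ Z: fires at position(s) 6: miambvbao
surface: miambvbao

cell TOR=ib, CASE=ra, RANK=du:
underlying: miam-bbe-go-ebi
1. o -> e, u -> i / F C0 _: fires at position(s) 9: miambbegeebi
2. f -> v, k -> g / _ Z: no change
surface: miambbegeebi


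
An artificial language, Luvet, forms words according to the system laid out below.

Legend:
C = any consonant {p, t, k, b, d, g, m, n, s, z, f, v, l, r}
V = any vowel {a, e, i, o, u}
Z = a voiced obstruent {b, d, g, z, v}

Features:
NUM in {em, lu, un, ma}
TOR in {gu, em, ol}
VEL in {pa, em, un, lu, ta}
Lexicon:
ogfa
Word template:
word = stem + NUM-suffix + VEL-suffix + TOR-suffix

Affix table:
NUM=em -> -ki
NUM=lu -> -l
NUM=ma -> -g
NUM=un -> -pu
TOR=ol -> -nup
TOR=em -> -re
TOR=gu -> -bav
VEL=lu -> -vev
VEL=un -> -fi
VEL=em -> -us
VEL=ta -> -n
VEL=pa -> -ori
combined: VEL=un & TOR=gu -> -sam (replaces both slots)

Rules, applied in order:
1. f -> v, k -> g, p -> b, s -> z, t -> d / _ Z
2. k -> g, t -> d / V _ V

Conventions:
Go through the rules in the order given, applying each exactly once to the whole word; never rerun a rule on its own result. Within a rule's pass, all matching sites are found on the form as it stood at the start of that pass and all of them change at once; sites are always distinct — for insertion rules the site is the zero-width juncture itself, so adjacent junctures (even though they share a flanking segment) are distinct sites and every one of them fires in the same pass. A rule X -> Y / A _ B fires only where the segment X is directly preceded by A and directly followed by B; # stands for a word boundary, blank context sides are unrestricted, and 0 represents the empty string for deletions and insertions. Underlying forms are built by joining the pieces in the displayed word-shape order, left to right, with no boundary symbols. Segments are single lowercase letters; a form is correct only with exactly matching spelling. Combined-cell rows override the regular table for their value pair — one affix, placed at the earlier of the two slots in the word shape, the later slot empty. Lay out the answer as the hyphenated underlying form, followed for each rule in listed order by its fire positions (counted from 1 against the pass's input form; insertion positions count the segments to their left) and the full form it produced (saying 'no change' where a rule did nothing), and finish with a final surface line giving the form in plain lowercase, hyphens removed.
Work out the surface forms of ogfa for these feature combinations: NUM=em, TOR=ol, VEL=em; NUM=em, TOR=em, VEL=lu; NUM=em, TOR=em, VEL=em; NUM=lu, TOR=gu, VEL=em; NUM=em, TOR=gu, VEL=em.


cell NUM=em, TOR=ol, VEL=em:
underlying: ogfa-ki-us-nup
1. f -> v, k -> g, p -> b, s -> z, t -> d / _ Z: no change
2. k -> g, t -> d / V _ V: fires at position(s) 5: ogfagiusnup
surface: ogfagiusnup

cell NUM=em, TOR=em, VEL=lu:
underlying: ogfa-ki-vev-re
1. f -> v, k -> g, p -> b, s -> z, t -> d / _ Z: no change
2. k -> g, t -> d / V _ V: fires at position(s) 5: ogfagivevre
surface: ogfagivevre

cell NUM=em, TOR=em, VEL=em:
underlying: ogfa-ki-us-re
1. f -> v, k -> g, p -> b, s -> z, t -> d / _ Z: no change
2. k -> g, t -> d / V _ V: fires at position(s) 5: ogfagiusre
surface: ogfagiusre

cell NUM=lu, TOR=gu, VEL=em:
underlying: ogfa-l-us-bav
1. f -> v, k -> g, p -> b, s -> z, t -> d / _ Z: fires at position(s) 7: ogfaluzbav
2. k -> g, t -> d / V _ V: no change
surface: ogfaluzbav

cell NUM=em, TOR=gu, VEL=em:
underlying: ogfa-ki-us-bav
1. f -> v, k -> g, p -> b, s -> z, t -> d / _ Z: fires at position(s) 8: ogfakiuzbav
2. k -> g, t -> d / V _ V: fires at position(s) 5: ogfagiuzbav
surface: ogfagiuzbav


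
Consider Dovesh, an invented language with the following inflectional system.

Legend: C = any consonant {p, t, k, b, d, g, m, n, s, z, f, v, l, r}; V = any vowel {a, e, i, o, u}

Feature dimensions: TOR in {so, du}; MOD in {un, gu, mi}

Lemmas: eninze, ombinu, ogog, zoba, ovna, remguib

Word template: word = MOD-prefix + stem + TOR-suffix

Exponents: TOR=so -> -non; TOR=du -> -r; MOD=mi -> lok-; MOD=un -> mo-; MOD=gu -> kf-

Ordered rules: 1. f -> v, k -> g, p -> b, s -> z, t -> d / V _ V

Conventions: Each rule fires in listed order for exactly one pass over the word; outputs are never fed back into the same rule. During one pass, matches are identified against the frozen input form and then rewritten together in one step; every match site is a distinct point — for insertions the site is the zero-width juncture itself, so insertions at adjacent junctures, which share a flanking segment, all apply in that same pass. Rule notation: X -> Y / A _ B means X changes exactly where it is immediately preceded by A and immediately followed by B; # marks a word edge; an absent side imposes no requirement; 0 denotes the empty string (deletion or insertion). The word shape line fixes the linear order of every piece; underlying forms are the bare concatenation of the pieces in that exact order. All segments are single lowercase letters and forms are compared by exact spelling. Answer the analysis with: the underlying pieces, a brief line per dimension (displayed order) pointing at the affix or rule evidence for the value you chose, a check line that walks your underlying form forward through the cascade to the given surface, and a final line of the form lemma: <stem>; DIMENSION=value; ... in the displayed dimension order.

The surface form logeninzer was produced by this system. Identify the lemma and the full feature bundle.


underlying: lok-eninze-r
TOR=du - signalled by the affix -r
MOD=mi - signalled by the affix lok-
check: lokeninzer -> logeninzer
lemma: eninze; TOR=du; MOD=mi


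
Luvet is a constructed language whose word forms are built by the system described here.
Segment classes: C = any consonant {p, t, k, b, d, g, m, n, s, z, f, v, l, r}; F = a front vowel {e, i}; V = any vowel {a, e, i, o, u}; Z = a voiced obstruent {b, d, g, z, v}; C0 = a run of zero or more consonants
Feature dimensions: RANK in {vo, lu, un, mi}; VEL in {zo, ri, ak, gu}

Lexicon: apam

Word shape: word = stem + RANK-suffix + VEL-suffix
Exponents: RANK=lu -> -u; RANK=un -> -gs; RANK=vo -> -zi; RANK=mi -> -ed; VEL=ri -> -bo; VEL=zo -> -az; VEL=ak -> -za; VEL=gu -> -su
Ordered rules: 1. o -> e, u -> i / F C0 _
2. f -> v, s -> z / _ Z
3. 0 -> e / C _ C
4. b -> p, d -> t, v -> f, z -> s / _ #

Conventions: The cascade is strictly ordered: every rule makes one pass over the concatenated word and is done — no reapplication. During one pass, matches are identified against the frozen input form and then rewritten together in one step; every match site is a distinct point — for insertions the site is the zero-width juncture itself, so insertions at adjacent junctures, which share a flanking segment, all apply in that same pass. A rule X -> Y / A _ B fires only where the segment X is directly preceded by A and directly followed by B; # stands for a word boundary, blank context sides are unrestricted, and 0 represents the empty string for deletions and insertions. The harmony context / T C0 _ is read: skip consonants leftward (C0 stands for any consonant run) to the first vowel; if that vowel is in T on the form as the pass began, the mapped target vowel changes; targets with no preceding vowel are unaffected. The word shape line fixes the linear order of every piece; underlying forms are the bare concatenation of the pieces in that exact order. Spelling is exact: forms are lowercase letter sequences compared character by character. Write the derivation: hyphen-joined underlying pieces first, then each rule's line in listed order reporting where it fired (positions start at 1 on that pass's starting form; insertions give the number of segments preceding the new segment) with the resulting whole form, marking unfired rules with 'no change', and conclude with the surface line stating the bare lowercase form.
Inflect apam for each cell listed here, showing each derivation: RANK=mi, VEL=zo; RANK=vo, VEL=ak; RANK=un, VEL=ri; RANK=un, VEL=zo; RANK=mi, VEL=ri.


cell RANK=mi, VEL=zo:
underlying: apam-ed-az
1. o -> e, u -> i / F C0 _: no change
2. f -> v, s -> z / _ Z: no change
3. 0 -> e / C _ C: no change
4. b -> p, d -> t, v -> f, z -> s / _ #: fires at position(s) 8: apamedas
surface: apamedas

cell RANK=vo, VEL=ak:
underlying: apam-zi-za
1. o -> e, u -> i / F C0 _: no change
2. f -> v, s -> z / _ Z: no change
3. 0 -> e / C _ C: inserts after position(s) 4: apameziza
4. b -> p, d -> t, v -> f, z -> s / _ #: no change
surface: apameziza

cell RANK=un, VEL=ri:
underlying: apam-gs-bo
1. o -> e, u -> i / F C0 _: no change
2. f -> v, s -> z / _ Z: fires at position(s) 6: apamgzbo
3. 0 -> e / C _ C: inserts after position(s) 4, 5, 6: apamegezebo
4. b -> p, d -> t, v -> f, z -> s / _ #: no change
surface: apamegezebo

cell RANK=un, VEL=zo:
underlying: apam-gs-az
1. o -> e, u -> i / F C0 _: no change
2. f -> v, s -> z / _ Z: no change
3. 0 -> e / C _ C: inserts after position(s) 4, 5: apamegesaz
4. b -> p, d -> t, v -> f, z -> s / _ #: fires at position(s) 10: apamegesas
surface: apamegesas

cell RANK=mi, VEL=ri:
underlying: apam-ed-bo
1. o -> e, u -> i / F C0 _: fires at position(s) 8: apamedbe
2. f -> v, s -> z / _ Z: no change
3. 0 -> e / C _ C: inserts after position(s) 6: apamedebe
4. b -> p, d -> t, v -> f, z -> s / _ #: no change
surface: apamedebe


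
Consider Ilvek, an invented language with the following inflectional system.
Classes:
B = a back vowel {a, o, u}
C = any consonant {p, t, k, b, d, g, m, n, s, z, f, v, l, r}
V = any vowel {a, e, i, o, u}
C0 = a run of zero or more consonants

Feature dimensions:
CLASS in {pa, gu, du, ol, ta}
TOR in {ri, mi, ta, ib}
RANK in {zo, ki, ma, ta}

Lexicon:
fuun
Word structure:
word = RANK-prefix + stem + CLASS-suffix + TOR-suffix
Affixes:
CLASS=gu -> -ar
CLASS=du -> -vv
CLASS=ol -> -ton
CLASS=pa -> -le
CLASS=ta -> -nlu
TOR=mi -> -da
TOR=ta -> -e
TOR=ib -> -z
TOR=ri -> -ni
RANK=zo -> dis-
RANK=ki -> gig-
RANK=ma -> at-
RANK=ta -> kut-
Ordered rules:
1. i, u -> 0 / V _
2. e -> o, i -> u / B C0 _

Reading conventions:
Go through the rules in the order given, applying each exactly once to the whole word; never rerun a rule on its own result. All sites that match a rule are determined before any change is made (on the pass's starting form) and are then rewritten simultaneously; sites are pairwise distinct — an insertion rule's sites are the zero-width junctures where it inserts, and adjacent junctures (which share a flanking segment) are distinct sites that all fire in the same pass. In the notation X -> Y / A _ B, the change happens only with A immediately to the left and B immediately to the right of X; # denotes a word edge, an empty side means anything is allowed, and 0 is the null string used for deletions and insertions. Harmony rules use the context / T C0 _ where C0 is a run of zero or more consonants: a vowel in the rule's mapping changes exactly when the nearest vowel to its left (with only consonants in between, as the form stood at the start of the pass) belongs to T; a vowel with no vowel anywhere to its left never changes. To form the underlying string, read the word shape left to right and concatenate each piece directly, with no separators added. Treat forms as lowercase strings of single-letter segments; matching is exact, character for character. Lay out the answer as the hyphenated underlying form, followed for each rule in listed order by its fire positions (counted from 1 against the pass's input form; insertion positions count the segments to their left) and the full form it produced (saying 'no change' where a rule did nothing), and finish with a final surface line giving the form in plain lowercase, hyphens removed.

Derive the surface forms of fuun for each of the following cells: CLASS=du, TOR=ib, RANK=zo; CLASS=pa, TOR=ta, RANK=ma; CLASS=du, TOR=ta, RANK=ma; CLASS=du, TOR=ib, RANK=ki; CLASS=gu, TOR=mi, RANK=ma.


cell CLASS=du, TOR=ib, RANK=zo:
underlying: dis-fuun-vv-z
1. i, u -> 0 / V _: fires at position(s) 6: disfunvvz
2. e -> o, i -> u / B C0 _: no change
surface: disfunvvz

cell CLASS=pa, TOR=ta, RANK=ma:
underlying: at-fuun-le-e
1. i, u -> 0 / V _: fires at position(s) 5: atfunlee
2. e -> o, i -> u / B C0 _: fires at position(s) 7: atfunloe
surface: atfunloe

cell CLASS=du, TOR=ta, RANK=ma:
underlying: at-fuun-vv-e
1. i, u -> 0 / V _: fires at position(s) 5: atfunvve
2. e -> o, i -> u / B C0 _: fires at position(s) 8: atfunvvo
surface: atfunvvo

cell CLASS=du, TOR=ib, RANK=ki:
underlying: gig-fuun-vv-z
1. i, u -> 0 / V _: fires at position(s) 6: gigfunvvz
2. e -> o, i -> u / B C0 _: no change
surface: gigfunvvz

cell CLASS=gu, TOR=mi, RANK=ma:
underlying: at-fuun-ar-da
1. i, u -> 0 / V _: fires at position(s) 5: atfunarda
2. e -> o, i -> u / B C0 _: no change
surface: atfunarda


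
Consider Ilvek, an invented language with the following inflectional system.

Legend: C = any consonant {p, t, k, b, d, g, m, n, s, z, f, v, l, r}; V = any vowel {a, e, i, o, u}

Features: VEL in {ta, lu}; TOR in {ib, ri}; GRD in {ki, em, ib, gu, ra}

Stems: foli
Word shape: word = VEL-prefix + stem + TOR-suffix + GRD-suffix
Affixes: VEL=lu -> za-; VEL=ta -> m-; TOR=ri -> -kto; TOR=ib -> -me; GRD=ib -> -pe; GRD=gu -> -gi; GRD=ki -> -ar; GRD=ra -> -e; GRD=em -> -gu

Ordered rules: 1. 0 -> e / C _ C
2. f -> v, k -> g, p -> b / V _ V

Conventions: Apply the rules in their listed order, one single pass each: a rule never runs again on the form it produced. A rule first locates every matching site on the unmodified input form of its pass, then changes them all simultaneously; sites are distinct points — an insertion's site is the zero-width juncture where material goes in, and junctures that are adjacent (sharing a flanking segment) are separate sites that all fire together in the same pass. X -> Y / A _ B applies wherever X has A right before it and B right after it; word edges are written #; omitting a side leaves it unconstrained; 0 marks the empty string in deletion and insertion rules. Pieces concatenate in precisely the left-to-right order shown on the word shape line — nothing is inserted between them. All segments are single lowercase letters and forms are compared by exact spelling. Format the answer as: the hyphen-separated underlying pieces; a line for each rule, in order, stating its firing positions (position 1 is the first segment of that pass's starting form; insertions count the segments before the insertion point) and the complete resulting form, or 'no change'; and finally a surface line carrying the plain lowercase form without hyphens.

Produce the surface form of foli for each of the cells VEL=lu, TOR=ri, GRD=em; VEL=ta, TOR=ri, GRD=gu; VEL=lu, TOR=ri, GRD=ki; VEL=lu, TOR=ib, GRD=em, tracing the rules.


cell VEL=lu, TOR=ri, GRD=em:
underlying: za-foli-kto-gu
1. 0 -> e / C _ C: inserts after position(s) 7: zafoliketogu
2. f -> v, k -> g, p -> b / V _ V: fires at position(s) 3, 7: zavoligetogu
surface: zavoligetogu

cell VEL=ta, TOR=ri, GRD=gu:
underlying: m-foli-kto-gi
1. 0 -> e / C _ C: inserts after position(s) 1, 6: mefoliketogi
2. f -> v, k -> g, p -> b / V _ V: fires at position(s) 3, 7: mevoligetogi
surface: mevoligetogi

cell VEL=lu, TOR=ri, GRD=ki:
underlying: za-foli-kto-ar
1. 0 -> e / C _ C: inserts after position(s) 7: zafoliketoar
2. f -> v, k -> g, p -> b / V _ V: fires at position(s) 3, 7: zavoligetoar
surface: zavoligetoar

cell VEL=lu, TOR=ib, GRD=em:
underlying: za-foli-me-gu
1. 0 -> e / C _ C: no change
2. f -> v, k -> g, p -> b / V _ V: fires at position(s) 3: zavolimegu
surface: zavolimegu


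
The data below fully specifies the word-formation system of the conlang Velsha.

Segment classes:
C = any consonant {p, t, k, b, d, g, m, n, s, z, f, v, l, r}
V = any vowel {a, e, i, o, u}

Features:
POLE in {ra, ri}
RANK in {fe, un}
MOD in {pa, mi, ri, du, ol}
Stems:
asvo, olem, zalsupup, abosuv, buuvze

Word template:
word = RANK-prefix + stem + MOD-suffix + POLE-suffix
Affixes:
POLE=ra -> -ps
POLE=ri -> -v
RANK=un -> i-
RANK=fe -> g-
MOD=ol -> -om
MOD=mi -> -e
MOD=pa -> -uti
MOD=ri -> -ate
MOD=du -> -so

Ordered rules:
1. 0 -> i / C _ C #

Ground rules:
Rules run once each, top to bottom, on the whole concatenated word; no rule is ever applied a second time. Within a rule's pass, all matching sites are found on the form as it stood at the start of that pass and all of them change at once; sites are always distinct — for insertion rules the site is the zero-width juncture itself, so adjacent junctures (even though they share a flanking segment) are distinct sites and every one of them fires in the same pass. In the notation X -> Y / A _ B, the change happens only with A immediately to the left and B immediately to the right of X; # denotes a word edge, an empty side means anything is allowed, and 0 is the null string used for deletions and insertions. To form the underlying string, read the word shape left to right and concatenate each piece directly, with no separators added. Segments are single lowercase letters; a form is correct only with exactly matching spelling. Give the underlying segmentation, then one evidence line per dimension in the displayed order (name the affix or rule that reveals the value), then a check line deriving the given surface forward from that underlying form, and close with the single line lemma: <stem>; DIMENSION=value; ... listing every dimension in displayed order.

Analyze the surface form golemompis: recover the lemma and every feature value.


underlying: g-olem-om-ps
POLE=ra - signalled by the affix -ps
RANK=fe - signalled by the affix g-
MOD=ol - signalled by the affix -om
check: golemomps -> golemompis
lemma: olem; POLE=ra; RANK=fe; MOD=ol


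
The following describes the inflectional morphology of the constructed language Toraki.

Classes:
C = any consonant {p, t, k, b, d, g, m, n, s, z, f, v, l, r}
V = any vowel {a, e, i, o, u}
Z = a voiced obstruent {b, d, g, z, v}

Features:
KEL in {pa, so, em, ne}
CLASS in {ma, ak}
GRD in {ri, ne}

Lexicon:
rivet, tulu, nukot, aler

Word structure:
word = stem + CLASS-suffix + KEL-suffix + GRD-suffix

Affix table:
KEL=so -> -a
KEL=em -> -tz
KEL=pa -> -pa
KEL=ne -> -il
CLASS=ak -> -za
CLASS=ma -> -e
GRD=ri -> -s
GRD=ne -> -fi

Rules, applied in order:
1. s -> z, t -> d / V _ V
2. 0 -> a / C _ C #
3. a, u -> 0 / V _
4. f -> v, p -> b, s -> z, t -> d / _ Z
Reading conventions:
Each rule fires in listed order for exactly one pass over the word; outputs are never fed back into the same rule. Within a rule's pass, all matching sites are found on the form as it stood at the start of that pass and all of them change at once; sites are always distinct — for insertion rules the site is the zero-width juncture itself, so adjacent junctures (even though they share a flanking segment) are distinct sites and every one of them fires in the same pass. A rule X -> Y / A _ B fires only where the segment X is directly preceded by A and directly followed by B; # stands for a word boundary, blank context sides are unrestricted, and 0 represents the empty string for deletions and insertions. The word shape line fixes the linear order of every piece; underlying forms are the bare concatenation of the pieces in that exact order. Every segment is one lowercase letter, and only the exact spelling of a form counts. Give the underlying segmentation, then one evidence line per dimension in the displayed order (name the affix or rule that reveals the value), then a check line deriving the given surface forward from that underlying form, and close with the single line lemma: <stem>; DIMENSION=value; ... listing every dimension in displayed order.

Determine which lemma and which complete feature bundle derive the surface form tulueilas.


underlying: tulu-e-il-s
KEL=ne - signalled by the affix -il
CLASS=ma - signalled by the affix -e
GRD=ri - signalled by the affix -s
check: tulueils -> tulueils -> tulueilas -> tulueilas -> tulueilas
lemma: tulu; KEL=ne; CLASS=ma; GRD=ri


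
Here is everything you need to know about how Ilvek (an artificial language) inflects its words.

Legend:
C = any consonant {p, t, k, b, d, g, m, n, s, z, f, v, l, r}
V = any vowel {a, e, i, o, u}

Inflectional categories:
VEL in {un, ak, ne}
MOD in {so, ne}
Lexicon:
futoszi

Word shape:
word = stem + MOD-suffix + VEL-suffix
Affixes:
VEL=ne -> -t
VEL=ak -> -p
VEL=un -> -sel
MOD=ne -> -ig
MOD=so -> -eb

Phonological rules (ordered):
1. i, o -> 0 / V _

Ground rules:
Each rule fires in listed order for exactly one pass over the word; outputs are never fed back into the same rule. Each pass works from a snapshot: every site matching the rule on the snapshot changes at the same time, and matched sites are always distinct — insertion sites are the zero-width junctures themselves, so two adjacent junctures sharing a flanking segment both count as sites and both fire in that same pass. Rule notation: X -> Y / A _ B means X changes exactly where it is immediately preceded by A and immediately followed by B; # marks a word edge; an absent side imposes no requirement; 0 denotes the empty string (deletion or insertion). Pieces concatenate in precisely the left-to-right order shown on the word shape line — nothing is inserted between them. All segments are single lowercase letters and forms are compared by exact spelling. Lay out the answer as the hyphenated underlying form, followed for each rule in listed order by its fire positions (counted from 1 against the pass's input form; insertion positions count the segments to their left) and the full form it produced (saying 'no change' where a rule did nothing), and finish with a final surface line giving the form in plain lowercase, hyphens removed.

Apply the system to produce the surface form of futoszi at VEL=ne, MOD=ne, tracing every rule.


underlying: futoszi-ig-t
1. i, o -> 0 / V _: fires at position(s) 8: futoszigt
surface: futoszigt


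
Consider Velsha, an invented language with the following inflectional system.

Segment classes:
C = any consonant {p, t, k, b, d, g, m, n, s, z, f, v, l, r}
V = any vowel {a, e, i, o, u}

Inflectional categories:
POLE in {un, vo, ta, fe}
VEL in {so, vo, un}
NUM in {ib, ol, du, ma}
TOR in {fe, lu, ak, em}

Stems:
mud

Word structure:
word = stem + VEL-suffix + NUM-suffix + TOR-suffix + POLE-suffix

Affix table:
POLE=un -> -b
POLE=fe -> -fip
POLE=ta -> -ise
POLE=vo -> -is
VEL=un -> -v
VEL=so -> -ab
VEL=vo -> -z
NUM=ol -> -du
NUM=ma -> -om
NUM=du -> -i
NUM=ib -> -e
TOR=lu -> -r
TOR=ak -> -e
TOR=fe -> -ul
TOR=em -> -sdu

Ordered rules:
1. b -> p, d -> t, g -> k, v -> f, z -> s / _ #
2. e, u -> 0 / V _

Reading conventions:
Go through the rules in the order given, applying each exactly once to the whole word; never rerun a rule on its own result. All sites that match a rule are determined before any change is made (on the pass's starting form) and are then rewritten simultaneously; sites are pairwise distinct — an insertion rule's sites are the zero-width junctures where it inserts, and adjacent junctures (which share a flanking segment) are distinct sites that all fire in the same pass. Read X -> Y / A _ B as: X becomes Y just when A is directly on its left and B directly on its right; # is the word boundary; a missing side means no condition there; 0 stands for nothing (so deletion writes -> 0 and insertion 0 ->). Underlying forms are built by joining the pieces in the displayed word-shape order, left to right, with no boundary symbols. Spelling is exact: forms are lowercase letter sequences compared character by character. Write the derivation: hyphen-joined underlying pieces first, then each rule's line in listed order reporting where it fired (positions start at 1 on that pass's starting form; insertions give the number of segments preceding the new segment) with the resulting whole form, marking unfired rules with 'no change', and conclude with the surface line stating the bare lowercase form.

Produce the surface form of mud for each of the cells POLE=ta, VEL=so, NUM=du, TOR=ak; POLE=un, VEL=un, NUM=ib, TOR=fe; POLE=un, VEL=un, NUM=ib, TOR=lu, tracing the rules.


cell POLE=ta, VEL=so, NUM=du, TOR=ak:
underlying: mud-ab-i-e-ise
1. b -> p, d -> t, g -> k, v -> f, z -> s / _ #: no change
2. e, u -> 0 / V _: fires at position(s) 7: mudabiise
surface: mudabiise

cell POLE=un, VEL=un, NUM=ib, TOR=fe:
underlying: mud-v-e-ul-b
1. b -> p, d -> t, g -> k, v -> f, z -> s / _ #: fires at position(s) 8: mudveulp
2. e, u -> 0 / V _: fires at position(s) 6: mudvelp
surface: mudvelp

cell POLE=un, VEL=un, NUM=ib, TOR=lu:
underlying: mud-v-e-r-b
1. b -> p, d -> t, g -> k, v -> f, z -> s / _ #: fires at position(s) 7: mudverp
2. e, u -> 0 / V _: no change
surface: mudverp
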